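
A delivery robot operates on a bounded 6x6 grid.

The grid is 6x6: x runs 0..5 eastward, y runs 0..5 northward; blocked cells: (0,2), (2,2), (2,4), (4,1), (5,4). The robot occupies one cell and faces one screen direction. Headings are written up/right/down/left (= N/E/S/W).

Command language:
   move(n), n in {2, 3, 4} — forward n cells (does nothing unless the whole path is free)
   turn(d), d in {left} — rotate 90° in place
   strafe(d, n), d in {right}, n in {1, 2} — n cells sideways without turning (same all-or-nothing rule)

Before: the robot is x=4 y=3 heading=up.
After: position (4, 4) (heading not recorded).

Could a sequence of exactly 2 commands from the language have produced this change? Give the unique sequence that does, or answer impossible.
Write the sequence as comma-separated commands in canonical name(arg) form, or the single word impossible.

turn(left), strafe(right, 1)

key: running strafe(right, 1) before turn(left) would end elsewhere — order is forced
begin: x=4 y=3 heading=up
t=1 turn(left) ⇒ x=4 y=3 heading=left
t=2 strafe(right, 1) ⇒ x=4 y=4 heading=left
all 36 alternatives checked — unique.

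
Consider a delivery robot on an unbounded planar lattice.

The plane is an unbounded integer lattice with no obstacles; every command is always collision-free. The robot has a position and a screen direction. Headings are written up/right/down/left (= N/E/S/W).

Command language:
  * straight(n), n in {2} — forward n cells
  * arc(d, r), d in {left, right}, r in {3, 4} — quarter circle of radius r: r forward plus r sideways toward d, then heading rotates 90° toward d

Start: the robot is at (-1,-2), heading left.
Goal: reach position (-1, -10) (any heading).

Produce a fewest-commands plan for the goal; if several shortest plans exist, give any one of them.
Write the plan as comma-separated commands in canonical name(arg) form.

arc(left, 4), arc(left, 4)

begin: at (-1,-2), heading left
[1] after arc(left, 4): at (-5,-6), heading down
[2] after arc(left, 4): at (-1,-10), heading right
nothing shorter than 2 reaches the goal.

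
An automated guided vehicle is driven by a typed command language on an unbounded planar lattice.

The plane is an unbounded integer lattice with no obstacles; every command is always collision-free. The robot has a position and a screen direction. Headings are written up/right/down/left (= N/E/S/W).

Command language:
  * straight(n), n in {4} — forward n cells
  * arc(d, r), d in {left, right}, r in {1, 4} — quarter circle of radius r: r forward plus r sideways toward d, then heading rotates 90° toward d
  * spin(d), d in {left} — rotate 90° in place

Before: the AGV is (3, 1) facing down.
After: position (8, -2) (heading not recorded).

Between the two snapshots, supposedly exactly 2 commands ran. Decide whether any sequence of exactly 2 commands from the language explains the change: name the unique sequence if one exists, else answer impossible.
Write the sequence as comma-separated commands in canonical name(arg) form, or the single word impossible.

arc(left, 4), arc(left, 1)

key: order matters: swapping arc(left, 4) and arc(left, 1) lands elsewhere
t0: (3, 1) facing down
[1] after arc(left, 4): (7, -3) facing right
[2] after arc(left, 1): (8, -2) facing up
no other 2-command option fits: unique.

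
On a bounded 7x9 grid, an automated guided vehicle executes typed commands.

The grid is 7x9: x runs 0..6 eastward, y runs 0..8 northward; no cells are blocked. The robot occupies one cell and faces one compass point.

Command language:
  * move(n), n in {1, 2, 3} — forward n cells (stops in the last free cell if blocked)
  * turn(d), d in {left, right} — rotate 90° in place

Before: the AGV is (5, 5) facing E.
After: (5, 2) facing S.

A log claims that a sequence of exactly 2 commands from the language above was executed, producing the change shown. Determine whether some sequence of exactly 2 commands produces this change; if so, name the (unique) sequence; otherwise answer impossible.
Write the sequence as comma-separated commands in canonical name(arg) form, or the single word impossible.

turn(right), move(3)

key: cell and facing (now S) both changed — the 2 commands mix motion and turning
from: (5, 5) facing E
1. turn(right) → (5, 5) facing S
2. move(3) → (5, 2) facing S
no other 2-command option fits: unique.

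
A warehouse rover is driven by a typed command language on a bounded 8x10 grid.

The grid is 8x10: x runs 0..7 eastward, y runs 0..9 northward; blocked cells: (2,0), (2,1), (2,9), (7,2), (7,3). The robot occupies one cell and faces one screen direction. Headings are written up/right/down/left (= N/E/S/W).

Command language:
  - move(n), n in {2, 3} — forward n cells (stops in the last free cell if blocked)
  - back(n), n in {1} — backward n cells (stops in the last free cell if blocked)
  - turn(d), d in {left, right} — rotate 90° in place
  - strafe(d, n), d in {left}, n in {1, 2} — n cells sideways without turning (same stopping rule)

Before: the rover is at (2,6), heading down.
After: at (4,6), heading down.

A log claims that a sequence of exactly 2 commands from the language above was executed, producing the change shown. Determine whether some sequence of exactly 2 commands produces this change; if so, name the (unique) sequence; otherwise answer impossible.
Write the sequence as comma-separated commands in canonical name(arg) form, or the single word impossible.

strafe(left, 1), strafe(left, 1)

key: still facing S at the end — nothing in the sequence rotates
begin: at (2,6), heading down
[1] after strafe(left, 1): at (3,6), heading down
[2] after strafe(left, 1): at (4,6), heading down
no rival 2-sequence matches.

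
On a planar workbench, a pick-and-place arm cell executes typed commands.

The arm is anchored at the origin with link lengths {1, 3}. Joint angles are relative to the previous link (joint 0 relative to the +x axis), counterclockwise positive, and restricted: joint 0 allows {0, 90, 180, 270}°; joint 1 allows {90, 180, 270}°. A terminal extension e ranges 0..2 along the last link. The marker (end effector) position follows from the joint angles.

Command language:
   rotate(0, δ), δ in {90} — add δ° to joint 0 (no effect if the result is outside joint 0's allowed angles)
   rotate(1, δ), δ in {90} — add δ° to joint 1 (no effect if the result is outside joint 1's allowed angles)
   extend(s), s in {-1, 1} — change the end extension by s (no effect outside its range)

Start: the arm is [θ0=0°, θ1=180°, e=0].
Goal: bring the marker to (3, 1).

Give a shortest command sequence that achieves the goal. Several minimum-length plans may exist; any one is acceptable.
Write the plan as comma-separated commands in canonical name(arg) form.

begin: [θ0=0°, θ1=180°, e=0]
1. rotate(0, 90) → [θ0=90°, θ1=180°, e=0]
2. rotate(1, 90) → [θ0=90°, θ1=270°, e=0]
no 1-step plan works, so 2 is optimal.

rotate(0, 90), rotate(1, 90)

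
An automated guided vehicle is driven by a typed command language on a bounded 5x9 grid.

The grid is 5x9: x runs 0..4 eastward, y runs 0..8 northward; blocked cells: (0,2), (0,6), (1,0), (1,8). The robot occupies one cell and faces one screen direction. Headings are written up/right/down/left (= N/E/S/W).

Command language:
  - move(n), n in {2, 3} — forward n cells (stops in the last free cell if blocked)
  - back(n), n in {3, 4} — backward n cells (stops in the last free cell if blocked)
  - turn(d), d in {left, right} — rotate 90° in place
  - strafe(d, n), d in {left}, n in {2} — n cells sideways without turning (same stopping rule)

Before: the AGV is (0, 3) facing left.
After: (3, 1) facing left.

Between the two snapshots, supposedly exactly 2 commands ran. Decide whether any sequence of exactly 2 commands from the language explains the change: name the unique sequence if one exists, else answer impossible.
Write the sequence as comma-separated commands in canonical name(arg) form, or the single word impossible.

key: still facing W at the end — nothing in the sequence rotates
begin: (0, 3) facing left
1. back(3) → (3, 3) facing left
2. strafe(left, 2) → (3, 1) facing left
all 49 alternatives checked — unique.

back(3), strafe(left, 2)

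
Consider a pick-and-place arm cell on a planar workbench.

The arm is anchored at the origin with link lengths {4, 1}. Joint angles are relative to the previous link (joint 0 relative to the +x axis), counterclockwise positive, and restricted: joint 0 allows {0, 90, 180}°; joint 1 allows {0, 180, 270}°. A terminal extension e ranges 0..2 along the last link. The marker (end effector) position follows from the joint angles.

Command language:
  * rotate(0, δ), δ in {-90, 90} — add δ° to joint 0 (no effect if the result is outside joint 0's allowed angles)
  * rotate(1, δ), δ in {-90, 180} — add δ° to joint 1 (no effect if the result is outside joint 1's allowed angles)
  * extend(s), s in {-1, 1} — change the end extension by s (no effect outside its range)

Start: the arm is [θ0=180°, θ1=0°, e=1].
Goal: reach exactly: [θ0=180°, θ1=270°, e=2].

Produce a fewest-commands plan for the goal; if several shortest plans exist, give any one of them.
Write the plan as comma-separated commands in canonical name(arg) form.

start: [θ0=180°, θ1=0°, e=1]
1. rotate(1, -90) → [θ0=180°, θ1=270°, e=1]
2. extend(1) → [θ0=180°, θ1=270°, e=2]
nothing shorter than 2 reaches the goal.

rotate(1, -90), extend(1)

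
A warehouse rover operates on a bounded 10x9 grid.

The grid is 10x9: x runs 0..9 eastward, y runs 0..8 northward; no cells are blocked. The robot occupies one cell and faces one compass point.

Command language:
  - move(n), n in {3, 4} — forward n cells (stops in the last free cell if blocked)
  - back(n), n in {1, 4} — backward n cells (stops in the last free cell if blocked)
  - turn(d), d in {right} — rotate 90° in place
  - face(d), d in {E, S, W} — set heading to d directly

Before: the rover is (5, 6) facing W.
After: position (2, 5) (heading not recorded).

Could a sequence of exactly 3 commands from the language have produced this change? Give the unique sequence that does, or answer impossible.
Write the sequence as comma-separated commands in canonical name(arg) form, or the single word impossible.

move(3), turn(right), back(1)

key: running back(1) before move(3) would end elsewhere — order is forced
begin: (5, 6) facing W
t=1 move(3) ⇒ (2, 6) facing W
t=2 turn(right) ⇒ (2, 6) facing N
t=3 back(1) ⇒ (2, 5) facing N
no rival 3-sequence matches.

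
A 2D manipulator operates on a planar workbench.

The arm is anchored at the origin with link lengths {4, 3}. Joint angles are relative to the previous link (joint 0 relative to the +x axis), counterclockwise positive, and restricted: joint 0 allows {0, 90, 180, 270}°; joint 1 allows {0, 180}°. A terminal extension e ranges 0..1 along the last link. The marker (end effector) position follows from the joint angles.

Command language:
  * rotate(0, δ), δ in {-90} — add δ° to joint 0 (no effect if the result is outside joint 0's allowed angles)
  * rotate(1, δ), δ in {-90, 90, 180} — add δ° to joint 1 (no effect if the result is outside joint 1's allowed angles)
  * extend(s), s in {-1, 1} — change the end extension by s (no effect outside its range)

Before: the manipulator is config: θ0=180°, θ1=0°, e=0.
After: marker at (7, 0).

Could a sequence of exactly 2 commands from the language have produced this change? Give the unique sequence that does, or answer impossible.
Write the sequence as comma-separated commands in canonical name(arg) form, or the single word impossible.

rotate(0, -90), rotate(0, -90)

from: config: θ0=180°, θ1=0°, e=0
t=1 rotate(0, -90) ⇒ config: θ0=90°, θ1=0°, e=0
t=2 rotate(0, -90) ⇒ config: θ0=0°, θ1=0°, e=0
uniquely the one of 36 2-step routes that fits.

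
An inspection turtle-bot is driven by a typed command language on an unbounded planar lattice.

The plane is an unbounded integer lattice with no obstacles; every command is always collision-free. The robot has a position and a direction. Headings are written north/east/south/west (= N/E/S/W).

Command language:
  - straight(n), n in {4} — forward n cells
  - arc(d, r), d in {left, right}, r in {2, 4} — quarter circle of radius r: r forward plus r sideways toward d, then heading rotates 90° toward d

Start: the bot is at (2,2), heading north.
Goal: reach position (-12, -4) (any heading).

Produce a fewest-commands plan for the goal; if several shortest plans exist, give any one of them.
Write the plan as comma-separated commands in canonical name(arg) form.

arc(left, 4), arc(left, 4), arc(right, 2), arc(left, 4)

from: at (2,2), heading north
t=1 arc(left, 4) ⇒ at (-2,6), heading west
t=2 arc(left, 4) ⇒ at (-6,2), heading south
t=3 arc(right, 2) ⇒ at (-8,0), heading west
t=4 arc(left, 4) ⇒ at (-12,-4), heading south
minimal: 4 command(s), checked below 4.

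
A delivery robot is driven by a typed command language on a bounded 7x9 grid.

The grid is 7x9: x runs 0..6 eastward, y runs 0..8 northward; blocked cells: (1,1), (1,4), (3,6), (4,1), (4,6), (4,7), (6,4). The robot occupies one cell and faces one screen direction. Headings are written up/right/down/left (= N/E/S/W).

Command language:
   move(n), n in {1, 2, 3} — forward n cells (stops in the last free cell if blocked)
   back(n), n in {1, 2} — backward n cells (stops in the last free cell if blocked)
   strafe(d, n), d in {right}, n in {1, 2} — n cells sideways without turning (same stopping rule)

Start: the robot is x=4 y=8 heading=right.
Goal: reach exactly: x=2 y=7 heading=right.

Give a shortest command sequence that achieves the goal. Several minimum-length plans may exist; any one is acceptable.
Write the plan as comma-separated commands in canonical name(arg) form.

back(2), strafe(right, 1)

start: x=4 y=8 heading=right
step 1 (back(2)): x=2 y=8 heading=right
step 2 (strafe(right, 1)): x=2 y=7 heading=right
nothing shorter than 2 reaches the goal.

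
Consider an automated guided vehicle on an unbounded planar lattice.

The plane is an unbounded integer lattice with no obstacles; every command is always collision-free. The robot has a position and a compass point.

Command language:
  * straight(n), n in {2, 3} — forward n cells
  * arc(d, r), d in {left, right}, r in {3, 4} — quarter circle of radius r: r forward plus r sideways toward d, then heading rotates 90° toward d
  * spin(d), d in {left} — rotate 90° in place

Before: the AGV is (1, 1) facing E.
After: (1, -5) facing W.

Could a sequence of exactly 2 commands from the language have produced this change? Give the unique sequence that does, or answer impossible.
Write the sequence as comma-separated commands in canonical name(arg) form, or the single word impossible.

arc(right, 3), arc(right, 3)

key: position moved to (1,-5) AND the heading swung to W — translation plus rotation needed
start: (1, 1) facing E
t=1 arc(right, 3) ⇒ (4, -2) facing S
t=2 arc(right, 3) ⇒ (1, -5) facing W
uniquely the one of 49 2-step routes that fits.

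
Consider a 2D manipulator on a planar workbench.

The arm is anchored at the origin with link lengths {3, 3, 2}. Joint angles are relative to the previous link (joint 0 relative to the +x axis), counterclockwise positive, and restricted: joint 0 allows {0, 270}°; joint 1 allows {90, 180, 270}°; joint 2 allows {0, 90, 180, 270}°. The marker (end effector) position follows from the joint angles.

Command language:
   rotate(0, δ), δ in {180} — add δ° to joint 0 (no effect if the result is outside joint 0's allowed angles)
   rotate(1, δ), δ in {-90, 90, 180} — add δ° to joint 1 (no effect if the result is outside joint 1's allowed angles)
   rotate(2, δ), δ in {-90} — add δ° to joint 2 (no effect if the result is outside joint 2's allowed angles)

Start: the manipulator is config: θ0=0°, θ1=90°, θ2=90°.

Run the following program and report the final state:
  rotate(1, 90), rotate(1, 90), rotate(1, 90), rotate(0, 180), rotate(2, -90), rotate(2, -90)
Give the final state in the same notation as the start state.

from: config: θ0=0°, θ1=90°, θ2=90°
step 1 (rotate(1, 90)): config: θ0=0°, θ1=180°, θ2=90°
step 2 (rotate(1, 90)): config: θ0=0°, θ1=270°, θ2=90°
step 3 (rotate(1, 90)): config: θ0=0°, θ1=270°, θ2=90°
step 4 (rotate(0, 180)): config: θ0=0°, θ1=270°, θ2=90°
step 5 (rotate(2, -90)): config: θ0=0°, θ1=270°, θ2=0°
step 6 (rotate(2, -90)): config: θ0=0°, θ1=270°, θ2=270°

config: θ0=0°, θ1=270°, θ2=270°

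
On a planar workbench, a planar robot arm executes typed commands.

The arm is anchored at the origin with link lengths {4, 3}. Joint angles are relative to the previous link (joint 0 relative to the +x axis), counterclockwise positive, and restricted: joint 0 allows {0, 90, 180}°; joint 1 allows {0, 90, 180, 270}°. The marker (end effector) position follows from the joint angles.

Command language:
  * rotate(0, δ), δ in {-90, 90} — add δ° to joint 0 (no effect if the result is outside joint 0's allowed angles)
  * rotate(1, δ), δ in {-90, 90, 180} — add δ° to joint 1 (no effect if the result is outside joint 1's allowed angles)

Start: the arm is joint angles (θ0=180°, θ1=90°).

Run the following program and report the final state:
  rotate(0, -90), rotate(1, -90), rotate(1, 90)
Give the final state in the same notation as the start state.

joint angles (θ0=90°, θ1=90°)

t0: joint angles (θ0=180°, θ1=90°)
1. rotate(0, -90) → joint angles (θ0=90°, θ1=90°)
2. rotate(1, -90) → joint angles (θ0=90°, θ1=0°)
3. rotate(1, 90) → joint angles (θ0=90°, θ1=90°)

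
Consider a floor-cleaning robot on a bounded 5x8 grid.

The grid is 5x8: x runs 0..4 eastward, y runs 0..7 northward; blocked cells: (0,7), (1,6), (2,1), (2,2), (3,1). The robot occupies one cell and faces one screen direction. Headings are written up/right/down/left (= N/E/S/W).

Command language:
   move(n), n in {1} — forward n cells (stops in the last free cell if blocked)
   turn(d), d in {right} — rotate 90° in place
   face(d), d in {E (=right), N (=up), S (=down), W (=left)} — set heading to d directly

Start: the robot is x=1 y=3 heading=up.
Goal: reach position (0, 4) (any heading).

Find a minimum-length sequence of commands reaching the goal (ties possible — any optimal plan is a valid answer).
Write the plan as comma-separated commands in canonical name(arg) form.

start: x=1 y=3 heading=up
step 1 (move(1)): x=1 y=4 heading=up
step 2 (face(W)): x=1 y=4 heading=left
step 3 (move(1)): x=0 y=4 heading=left
no 2-step plan works, so 3 is optimal.

move(1), face(W), move(1)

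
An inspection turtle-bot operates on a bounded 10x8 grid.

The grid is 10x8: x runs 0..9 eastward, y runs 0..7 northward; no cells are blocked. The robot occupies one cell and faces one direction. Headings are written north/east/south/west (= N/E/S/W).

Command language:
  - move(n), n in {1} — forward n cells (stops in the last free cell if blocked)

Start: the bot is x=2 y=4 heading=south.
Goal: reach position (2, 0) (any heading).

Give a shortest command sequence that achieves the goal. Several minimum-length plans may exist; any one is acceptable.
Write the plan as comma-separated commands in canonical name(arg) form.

move(1), move(1), move(1), move(1)

begin: x=2 y=4 heading=south
t=1 move(1) ⇒ x=2 y=3 heading=south
t=2 move(1) ⇒ x=2 y=2 heading=south
t=3 move(1) ⇒ x=2 y=1 heading=south
t=4 move(1) ⇒ x=2 y=0 heading=south
shorter routes all fall short; 4 is best.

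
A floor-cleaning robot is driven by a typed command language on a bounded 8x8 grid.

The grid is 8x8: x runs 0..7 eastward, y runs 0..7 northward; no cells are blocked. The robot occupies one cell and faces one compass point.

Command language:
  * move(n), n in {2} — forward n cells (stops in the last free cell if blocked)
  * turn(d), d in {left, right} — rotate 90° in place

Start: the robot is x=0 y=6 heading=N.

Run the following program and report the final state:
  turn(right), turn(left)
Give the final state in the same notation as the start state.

initial: x=0 y=6 heading=N
1. turn(right) → x=0 y=6 heading=E
2. turn(left) → x=0 y=6 heading=N

x=0 y=6 heading=N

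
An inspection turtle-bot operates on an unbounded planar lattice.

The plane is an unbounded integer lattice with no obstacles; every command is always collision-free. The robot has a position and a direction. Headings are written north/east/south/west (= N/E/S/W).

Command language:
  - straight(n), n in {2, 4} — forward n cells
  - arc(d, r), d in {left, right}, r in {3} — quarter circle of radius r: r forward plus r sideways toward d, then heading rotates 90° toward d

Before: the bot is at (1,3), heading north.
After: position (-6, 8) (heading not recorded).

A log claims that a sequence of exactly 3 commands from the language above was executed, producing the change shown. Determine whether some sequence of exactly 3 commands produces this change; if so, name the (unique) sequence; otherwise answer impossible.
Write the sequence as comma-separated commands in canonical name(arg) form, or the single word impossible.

key: running straight(4) before straight(2) would end elsewhere — order is forced
from: at (1,3), heading north
1. straight(2) → at (1,5), heading north
2. arc(left, 3) → at (-2,8), heading west
3. straight(4) → at (-6,8), heading west
no rival 3-sequence matches.

straight(2), arc(left, 3), straight(4)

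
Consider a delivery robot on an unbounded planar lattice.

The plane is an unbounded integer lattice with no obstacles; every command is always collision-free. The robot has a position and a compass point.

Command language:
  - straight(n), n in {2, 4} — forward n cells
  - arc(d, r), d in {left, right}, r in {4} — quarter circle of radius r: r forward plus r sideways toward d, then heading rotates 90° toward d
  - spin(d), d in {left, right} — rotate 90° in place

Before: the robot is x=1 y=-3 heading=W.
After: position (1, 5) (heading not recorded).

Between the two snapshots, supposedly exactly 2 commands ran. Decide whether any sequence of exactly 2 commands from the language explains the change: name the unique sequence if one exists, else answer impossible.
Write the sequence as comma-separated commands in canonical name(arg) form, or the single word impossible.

arc(right, 4), arc(right, 4)

from: x=1 y=-3 heading=W
t=1 arc(right, 4) ⇒ x=-3 y=1 heading=N
t=2 arc(right, 4) ⇒ x=1 y=5 heading=E
no other 2-command option fits: unique.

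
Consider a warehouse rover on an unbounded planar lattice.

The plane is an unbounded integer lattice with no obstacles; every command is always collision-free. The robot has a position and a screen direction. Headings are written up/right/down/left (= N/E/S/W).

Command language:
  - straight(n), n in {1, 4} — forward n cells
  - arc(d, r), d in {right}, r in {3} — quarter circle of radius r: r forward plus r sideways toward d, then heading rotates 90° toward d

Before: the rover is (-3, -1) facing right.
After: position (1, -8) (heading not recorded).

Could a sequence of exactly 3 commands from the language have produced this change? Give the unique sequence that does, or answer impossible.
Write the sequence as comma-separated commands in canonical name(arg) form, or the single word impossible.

key: running straight(4) before straight(1) would end elsewhere — order is forced
initial: (-3, -1) facing right
t=1 straight(1) ⇒ (-2, -1) facing right
t=2 arc(right, 3) ⇒ (1, -4) facing down
t=3 straight(4) ⇒ (1, -8) facing down
uniquely the one of 27 3-step routes that fits.

straight(1), arc(right, 3), straight(4)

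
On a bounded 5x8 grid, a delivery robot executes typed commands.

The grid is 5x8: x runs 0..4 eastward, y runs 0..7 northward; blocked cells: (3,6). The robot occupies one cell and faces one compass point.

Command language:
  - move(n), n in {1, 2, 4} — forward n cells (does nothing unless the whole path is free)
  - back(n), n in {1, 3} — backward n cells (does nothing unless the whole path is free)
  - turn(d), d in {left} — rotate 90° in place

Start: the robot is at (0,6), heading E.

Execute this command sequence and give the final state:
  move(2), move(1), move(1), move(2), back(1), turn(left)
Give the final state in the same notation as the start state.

t0: at (0,6), heading E
1. move(2) → at (2,6), heading E
2. move(1) → at (2,6), heading E
3. move(1) → at (2,6), heading E
4. move(2) → at (2,6), heading E
5. back(1) → at (1,6), heading E
6. turn(left) → at (1,6), heading N

at (1,6), heading N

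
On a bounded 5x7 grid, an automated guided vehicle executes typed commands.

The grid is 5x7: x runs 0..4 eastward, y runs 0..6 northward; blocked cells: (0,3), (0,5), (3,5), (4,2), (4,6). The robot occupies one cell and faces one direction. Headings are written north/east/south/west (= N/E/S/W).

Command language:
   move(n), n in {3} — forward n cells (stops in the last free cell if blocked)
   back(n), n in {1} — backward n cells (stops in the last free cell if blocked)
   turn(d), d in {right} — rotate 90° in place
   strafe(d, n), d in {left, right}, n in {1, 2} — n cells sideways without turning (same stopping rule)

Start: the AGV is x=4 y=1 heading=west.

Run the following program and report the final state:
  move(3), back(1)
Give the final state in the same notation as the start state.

begin: x=4 y=1 heading=west
[1] after move(3): x=1 y=1 heading=west
[2] after back(1): x=2 y=1 heading=west

x=2 y=1 heading=west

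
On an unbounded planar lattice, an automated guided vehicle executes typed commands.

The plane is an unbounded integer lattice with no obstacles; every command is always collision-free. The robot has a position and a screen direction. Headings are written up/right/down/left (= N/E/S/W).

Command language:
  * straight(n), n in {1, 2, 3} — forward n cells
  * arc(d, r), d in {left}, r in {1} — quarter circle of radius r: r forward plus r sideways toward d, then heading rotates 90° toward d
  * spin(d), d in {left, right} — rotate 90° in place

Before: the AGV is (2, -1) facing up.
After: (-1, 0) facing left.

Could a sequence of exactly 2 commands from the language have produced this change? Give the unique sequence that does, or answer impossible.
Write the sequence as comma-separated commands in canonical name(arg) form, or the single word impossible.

key: order matters: swapping arc(left, 1) and straight(2) lands elsewhere
start: (2, -1) facing up
1. arc(left, 1) → (1, 0) facing left
2. straight(2) → (-1, 0) facing left
no rival 2-sequence matches.

arc(left, 1), straight(2)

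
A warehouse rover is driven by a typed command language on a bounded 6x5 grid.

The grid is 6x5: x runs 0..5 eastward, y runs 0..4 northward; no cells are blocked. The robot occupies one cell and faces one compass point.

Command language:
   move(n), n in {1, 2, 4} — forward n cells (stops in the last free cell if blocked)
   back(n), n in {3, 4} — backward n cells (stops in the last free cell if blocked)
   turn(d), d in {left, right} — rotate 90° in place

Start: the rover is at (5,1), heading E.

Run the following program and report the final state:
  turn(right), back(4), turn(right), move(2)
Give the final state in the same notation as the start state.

at (3,4), heading W

start: at (5,1), heading E
[1] after turn(right): at (5,1), heading S
[2] after back(4): at (5,4), heading S
[3] after turn(right): at (5,4), heading W
[4] after move(2): at (3,4), heading W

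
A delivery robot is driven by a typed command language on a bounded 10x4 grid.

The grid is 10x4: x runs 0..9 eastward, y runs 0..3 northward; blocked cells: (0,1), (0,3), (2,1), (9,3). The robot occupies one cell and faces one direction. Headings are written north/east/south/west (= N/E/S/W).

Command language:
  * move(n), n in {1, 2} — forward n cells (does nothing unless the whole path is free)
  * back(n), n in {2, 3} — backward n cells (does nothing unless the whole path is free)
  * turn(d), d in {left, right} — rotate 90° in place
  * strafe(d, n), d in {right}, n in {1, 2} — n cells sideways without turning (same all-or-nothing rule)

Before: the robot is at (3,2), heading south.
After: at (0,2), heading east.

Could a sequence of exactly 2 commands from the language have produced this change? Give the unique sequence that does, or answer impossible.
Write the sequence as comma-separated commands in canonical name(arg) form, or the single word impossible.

turn(left), back(3)

key: running back(3) before turn(left) would end elsewhere — order is forced
begin: at (3,2), heading south
1. turn(left) → at (3,2), heading east
2. back(3) → at (0,2), heading east
no rival 2-sequence matches.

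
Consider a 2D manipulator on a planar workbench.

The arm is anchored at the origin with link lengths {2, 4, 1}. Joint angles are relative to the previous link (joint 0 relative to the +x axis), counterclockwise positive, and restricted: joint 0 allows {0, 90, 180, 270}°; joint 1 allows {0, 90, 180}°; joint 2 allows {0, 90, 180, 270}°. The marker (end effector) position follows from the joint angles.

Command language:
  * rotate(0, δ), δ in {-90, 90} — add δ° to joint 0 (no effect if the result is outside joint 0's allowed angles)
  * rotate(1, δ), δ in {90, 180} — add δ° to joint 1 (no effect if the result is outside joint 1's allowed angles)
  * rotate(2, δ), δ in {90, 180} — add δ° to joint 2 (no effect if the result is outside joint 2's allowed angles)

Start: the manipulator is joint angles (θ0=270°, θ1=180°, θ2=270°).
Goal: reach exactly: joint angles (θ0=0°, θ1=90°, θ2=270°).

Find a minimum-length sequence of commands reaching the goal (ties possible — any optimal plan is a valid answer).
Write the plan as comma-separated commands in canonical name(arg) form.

rotate(0, 90), rotate(1, 180), rotate(1, 90)

t0: joint angles (θ0=270°, θ1=180°, θ2=270°)
[1] after rotate(0, 90): joint angles (θ0=0°, θ1=180°, θ2=270°)
[2] after rotate(1, 180): joint angles (θ0=0°, θ1=0°, θ2=270°)
[3] after rotate(1, 90): joint angles (θ0=0°, θ1=90°, θ2=270°)
no 2-step plan works, so 3 is optimal.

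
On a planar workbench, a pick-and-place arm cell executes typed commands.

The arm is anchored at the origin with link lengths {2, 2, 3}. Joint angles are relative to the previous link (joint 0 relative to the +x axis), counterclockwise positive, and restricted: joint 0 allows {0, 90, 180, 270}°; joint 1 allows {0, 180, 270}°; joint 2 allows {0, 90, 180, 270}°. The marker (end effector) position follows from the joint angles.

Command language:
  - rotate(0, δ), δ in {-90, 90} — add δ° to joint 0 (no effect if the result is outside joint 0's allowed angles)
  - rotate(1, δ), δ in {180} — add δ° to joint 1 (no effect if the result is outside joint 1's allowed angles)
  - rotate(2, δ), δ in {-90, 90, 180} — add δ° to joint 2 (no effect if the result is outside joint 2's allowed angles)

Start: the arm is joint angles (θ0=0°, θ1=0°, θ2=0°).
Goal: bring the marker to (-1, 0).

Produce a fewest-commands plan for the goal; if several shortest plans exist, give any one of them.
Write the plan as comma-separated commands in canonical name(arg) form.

rotate(2, 180), rotate(0, -90), rotate(0, -90)

start: joint angles (θ0=0°, θ1=0°, θ2=0°)
[1] after rotate(2, 180): joint angles (θ0=0°, θ1=0°, θ2=180°)
[2] after rotate(0, -90): joint angles (θ0=270°, θ1=0°, θ2=180°)
[3] after rotate(0, -90): joint angles (θ0=180°, θ1=0°, θ2=180°)
minimal: 3 command(s), checked below 3.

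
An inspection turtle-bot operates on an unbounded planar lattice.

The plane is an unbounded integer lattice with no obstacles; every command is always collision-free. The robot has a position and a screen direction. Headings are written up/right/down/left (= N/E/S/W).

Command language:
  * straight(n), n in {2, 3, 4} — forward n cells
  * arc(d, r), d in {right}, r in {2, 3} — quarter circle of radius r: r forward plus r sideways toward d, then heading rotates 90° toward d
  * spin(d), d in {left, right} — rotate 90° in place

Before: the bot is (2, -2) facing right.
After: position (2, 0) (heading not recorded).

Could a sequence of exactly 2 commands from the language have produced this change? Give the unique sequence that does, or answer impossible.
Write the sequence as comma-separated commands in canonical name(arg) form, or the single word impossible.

key: running straight(2) before spin(left) would end elsewhere — order is forced
begin: (2, -2) facing right
[1] after spin(left): (2, -2) facing up
[2] after straight(2): (2, 0) facing up
no rival 2-sequence matches.

spin(left), straight(2)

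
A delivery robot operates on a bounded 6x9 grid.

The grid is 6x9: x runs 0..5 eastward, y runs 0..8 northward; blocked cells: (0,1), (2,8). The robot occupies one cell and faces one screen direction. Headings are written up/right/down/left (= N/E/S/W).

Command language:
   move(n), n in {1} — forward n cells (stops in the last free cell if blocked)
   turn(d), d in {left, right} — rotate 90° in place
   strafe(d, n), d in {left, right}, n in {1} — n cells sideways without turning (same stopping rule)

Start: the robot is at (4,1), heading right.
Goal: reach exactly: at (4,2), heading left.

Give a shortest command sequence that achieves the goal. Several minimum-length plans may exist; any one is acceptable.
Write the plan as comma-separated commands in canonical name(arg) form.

start: at (4,1), heading right
[1] after strafe(left, 1): at (4,2), heading right
[2] after turn(left): at (4,2), heading up
[3] after turn(left): at (4,2), heading left
minimal: 3 command(s), checked below 3.

strafe(left, 1), turn(left), turn(left)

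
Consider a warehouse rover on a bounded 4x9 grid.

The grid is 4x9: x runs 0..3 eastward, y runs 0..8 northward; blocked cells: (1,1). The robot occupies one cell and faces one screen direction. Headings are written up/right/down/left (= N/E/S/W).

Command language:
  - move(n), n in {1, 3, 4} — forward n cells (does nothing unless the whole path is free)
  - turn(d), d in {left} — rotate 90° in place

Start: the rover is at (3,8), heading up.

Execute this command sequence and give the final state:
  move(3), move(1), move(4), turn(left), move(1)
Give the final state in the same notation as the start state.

at (2,8), heading left

begin: at (3,8), heading up
1. move(3) → at (3,8), heading up
2. move(1) → at (3,8), heading up
3. move(4) → at (3,8), heading up
4. turn(left) → at (3,8), heading left
5. move(1) → at (2,8), heading left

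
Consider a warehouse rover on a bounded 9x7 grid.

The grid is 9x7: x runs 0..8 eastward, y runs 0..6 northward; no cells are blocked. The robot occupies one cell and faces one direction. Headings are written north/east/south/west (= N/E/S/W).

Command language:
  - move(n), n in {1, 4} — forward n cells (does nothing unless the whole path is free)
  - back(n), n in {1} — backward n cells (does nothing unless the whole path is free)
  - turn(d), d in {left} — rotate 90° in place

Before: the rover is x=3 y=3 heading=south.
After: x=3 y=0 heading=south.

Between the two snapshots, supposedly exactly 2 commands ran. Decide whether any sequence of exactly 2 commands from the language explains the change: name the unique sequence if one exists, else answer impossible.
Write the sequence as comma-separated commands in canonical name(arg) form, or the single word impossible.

back(1), move(4)

key: order matters: swapping back(1) and move(4) lands elsewhere
from: x=3 y=3 heading=south
1. back(1) → x=3 y=4 heading=south
2. move(4) → x=3 y=0 heading=south
no rival 2-sequence matches.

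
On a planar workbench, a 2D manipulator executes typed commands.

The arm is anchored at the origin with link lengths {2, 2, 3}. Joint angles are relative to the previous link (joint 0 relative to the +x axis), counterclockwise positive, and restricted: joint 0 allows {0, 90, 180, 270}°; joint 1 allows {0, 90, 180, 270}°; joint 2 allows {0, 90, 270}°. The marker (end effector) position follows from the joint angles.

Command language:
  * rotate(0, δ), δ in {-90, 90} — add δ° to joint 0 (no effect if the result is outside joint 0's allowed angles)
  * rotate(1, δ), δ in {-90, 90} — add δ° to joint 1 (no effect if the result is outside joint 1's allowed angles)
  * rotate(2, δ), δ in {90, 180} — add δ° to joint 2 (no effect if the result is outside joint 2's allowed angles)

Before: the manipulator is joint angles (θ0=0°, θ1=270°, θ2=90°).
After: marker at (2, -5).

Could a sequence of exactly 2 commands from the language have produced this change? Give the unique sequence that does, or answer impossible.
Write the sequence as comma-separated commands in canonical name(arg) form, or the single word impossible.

rotate(2, 180), rotate(2, 90)

key: order matters: swapping rotate(2, 180) and rotate(2, 90) lands elsewhere
begin: joint angles (θ0=0°, θ1=270°, θ2=90°)
1. rotate(2, 180) → joint angles (θ0=0°, θ1=270°, θ2=270°)
2. rotate(2, 90) → joint angles (θ0=0°, θ1=270°, θ2=0°)
no other 2-command option fits: unique.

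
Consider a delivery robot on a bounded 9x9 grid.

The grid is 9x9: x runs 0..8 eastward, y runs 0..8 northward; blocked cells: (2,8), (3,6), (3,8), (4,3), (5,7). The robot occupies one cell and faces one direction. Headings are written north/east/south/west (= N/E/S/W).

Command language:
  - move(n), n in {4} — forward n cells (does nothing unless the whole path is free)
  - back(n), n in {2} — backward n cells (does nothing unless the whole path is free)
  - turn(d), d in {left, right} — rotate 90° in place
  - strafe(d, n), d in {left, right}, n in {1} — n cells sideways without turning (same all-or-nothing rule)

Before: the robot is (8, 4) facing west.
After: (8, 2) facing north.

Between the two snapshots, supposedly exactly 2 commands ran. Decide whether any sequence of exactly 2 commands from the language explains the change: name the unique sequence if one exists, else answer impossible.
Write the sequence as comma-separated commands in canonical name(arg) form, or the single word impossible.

key: running back(2) before turn(right) would end elsewhere — order is forced
begin: (8, 4) facing west
step 1 (turn(right)): (8, 4) facing north
step 2 (back(2)): (8, 2) facing north
all 36 alternatives checked — unique.

turn(right), back(2)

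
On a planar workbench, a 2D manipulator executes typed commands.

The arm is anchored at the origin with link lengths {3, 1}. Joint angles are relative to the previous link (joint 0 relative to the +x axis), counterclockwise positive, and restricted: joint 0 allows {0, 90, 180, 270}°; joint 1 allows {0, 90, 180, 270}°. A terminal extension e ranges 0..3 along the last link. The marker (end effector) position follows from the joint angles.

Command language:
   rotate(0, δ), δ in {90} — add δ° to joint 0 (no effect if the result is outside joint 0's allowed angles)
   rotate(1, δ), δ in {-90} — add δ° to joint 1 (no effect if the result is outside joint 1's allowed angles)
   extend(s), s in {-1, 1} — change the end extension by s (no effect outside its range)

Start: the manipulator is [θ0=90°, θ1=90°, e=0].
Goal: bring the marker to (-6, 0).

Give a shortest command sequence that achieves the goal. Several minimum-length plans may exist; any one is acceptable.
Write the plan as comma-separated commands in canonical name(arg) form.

extend(1), extend(1), rotate(0, 90), rotate(1, -90)

initial: [θ0=90°, θ1=90°, e=0]
1. extend(1) → [θ0=90°, θ1=90°, e=1]
2. extend(1) → [θ0=90°, θ1=90°, e=2]
3. rotate(0, 90) → [θ0=180°, θ1=90°, e=2]
4. rotate(1, -90) → [θ0=180°, θ1=0°, e=2]
minimal: 4 command(s), checked below 4.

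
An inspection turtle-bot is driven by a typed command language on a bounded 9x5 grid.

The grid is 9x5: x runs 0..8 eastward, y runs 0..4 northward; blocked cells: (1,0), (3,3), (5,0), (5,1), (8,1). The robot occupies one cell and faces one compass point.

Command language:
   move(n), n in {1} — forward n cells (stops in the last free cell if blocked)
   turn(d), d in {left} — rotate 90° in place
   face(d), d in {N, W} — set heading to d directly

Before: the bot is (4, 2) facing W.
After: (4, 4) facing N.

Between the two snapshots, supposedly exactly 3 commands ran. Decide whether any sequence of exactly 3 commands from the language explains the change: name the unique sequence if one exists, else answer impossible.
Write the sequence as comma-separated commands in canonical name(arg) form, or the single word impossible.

face(N), move(1), move(1)

key: order matters: swapping face(N) and move(1) lands elsewhere
from: (4, 2) facing W
step 1 (face(N)): (4, 2) facing N
step 2 (move(1)): (4, 3) facing N
step 3 (move(1)): (4, 4) facing N
no other 3-command option fits: unique.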